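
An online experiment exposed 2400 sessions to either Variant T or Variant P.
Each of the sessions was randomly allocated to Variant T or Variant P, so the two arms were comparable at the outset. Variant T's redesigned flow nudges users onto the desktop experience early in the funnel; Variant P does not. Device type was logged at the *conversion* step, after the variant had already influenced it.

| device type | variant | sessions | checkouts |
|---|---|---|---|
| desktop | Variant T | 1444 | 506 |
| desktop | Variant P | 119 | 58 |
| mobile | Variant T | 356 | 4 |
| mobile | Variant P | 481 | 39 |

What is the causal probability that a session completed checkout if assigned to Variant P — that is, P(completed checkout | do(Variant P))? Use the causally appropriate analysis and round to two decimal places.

The device type-specific comparison favours Variant P throughout, but the pooled figures favour Variant T. The question is whether to condition on device type.
Device type is recorded after the variant and is itself shifted by it — it sits on the causal path from variant to outcome. Conditioning on a mediator would strip out part of the effect we want; the pooled comparison gives the total causal effect.
So P(outcome | do(Variant P)) is just the pooled rate for Variant P: 97/600 = 0.162.

0.16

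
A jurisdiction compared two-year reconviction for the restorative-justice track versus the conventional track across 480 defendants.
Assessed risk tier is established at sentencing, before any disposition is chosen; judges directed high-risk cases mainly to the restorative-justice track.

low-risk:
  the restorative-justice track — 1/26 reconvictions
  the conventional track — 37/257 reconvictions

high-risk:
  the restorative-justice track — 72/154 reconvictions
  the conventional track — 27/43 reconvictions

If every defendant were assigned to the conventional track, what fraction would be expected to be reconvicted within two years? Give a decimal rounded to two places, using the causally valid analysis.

Within every assessed risk tier level the restorative-justice track has the lower rate, yet pooled the conventional track does — Simpson's reversal.
Since assessed risk tier is a pre-existing factor (not a product of the disposition) and it affects the outcome on its own, it is a confounder. The stratified rates, not the pooled rate, identify the causal effect.
Standardising the conventional track to the population assessed risk tier mix: 0.590·37/257 + 0.410·27/43 = 0.343.

0.34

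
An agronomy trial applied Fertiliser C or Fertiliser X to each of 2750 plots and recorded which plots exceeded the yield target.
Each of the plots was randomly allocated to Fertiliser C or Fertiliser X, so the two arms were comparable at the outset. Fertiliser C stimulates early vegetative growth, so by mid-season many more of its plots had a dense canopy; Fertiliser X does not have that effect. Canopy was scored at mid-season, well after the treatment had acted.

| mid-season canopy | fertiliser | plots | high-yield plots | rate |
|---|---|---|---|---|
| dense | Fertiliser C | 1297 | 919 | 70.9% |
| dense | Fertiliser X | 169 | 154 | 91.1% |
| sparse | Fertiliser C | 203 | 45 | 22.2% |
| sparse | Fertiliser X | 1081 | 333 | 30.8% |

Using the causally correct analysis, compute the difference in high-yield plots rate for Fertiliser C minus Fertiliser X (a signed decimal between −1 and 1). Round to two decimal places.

The stratified and pooled comparisons disagree (Fertiliser X wins within each mid-season canopy; Fertiliser C wins overall), so the answer turns on the causal role of mid-season canopy.
The distribution of mid-season canopy is itself part of what the fertiliser does — it is an intermediate outcome. Holding it fixed would remove that part of the effect; the total effect is the pooled difference.
The causal difference is the pooled difference: 0.643 − 0.390 = +0.253.

+0.25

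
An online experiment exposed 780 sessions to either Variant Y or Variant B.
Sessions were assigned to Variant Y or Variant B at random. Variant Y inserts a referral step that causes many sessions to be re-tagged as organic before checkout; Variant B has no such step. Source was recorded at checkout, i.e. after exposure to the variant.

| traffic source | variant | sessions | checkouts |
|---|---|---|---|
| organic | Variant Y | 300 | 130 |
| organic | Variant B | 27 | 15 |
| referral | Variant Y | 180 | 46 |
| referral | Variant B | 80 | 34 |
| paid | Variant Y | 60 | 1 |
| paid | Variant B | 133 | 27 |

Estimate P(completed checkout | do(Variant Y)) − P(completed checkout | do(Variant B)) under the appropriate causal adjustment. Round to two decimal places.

The traffic source-specific comparison favours Variant B throughout, but the pooled figures favour Variant Y. The question is whether to condition on traffic source.
Because the variant influences traffic source, traffic source is a post-treatment mediator, not a confounder. Stratifying on it would bias the estimate; the causal effect is the crude pooled difference.
The causal difference is the pooled difference: 0.328 − 0.317 = +0.011.

+0.01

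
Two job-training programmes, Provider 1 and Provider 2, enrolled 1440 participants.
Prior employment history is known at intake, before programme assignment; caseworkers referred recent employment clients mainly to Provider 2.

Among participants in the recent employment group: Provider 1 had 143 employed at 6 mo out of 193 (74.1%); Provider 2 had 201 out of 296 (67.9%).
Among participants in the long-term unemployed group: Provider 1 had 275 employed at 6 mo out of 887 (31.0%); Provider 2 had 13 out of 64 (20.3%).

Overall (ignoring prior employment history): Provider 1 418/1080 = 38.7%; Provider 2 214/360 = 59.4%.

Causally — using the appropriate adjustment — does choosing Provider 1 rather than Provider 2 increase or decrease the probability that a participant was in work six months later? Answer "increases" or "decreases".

increases

The stratified and pooled comparisons disagree (Provider 1 wins within each prior employment history; Provider 2 wins overall), so the answer turns on the causal role of prior employment history.
Nothing the programme does changes prior employment history; the imbalance is an allocation artefact. With prior employment history also predicting the outcome, the pooled figure is confounded, and the within-stratum comparison is the causal one.
Within each level — recent employment: 74.1% vs 67.9%; long-term unemployed: 31.0% vs 20.3% — Provider 1 is higher every time.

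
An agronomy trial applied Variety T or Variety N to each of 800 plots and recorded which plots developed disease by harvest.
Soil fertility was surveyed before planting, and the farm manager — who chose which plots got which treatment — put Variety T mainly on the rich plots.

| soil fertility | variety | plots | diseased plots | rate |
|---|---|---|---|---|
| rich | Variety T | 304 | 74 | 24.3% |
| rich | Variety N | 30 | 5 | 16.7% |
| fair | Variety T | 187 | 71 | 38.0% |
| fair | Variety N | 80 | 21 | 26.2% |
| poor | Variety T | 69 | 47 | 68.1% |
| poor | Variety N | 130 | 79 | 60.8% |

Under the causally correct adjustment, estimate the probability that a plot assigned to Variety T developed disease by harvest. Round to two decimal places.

0.40

Within every soil fertility level Variety N has the lower rate, yet pooled Variety T does — Simpson's reversal.
Nothing the variety does changes soil fertility; the imbalance is an allocation artefact. With soil fertility also predicting the outcome, the pooled figure is confounded, and the within-stratum comparison is the causal one.
Standardising Variety T to the population soil fertility mix: 0.417·74/304 + 0.334·71/187 + 0.249·47/69 = 0.398.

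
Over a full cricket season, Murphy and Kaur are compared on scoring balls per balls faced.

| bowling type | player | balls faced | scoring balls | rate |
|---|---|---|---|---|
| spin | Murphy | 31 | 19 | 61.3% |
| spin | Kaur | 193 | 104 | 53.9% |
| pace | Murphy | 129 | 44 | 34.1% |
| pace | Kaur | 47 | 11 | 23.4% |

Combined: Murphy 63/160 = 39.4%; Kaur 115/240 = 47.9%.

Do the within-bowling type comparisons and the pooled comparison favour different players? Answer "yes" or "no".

Within each bowling type level (spin 61.3% vs 53.9%; pace 34.1% vs 23.4%), Murphy has the higher rate every time. Pooled: 39.4% vs 47.9% — Kaur has the higher rate overall. The two comparisons disagree.

yes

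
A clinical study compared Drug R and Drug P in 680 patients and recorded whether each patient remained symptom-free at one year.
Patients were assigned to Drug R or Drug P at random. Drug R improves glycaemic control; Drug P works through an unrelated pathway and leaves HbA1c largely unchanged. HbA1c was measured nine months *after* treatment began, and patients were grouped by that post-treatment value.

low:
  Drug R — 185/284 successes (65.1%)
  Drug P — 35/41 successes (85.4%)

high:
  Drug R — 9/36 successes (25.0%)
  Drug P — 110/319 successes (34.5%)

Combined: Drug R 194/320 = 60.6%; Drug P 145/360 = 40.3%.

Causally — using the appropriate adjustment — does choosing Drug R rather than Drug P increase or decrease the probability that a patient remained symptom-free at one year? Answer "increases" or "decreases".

HbA1c is downstream of the drug. One should not condition on a consequence of treatment, so the overall rates are the right comparison.
Pooled: Drug R 60.6% vs Drug P 40.3%; Drug R is higher overall.

increases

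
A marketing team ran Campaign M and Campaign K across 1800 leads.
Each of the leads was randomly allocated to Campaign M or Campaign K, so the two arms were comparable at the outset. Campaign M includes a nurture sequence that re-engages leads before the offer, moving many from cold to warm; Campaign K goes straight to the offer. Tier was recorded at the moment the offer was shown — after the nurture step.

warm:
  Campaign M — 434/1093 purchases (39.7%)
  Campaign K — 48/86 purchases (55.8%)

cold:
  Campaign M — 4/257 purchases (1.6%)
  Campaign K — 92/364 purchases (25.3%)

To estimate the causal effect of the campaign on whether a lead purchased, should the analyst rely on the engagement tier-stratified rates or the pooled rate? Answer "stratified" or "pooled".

pooled

Engagement tier is downstream of the campaign. One should not condition on a consequence of treatment, so the overall rates are the right comparison.
Pooled: Campaign M 32.4% vs Campaign K 31.1%; Campaign M is higher overall.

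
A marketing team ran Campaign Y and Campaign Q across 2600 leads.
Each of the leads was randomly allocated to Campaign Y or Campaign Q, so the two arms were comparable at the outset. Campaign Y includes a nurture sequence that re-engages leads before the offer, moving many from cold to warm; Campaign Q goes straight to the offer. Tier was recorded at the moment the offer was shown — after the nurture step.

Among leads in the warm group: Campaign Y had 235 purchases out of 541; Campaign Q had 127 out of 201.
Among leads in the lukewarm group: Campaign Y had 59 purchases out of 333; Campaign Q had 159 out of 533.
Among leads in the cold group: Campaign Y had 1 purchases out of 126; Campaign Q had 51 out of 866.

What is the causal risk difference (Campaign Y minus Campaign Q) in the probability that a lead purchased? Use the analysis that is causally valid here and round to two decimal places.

+0.08

Engagement tier lies on the pathway campaign → engagement tier → outcome, so adjusting for it blocks the indirect effect. For the total causal effect of campaign, use the unadjusted pooled rates.
The causal difference is the pooled difference: 0.295 − 0.211 = +0.084.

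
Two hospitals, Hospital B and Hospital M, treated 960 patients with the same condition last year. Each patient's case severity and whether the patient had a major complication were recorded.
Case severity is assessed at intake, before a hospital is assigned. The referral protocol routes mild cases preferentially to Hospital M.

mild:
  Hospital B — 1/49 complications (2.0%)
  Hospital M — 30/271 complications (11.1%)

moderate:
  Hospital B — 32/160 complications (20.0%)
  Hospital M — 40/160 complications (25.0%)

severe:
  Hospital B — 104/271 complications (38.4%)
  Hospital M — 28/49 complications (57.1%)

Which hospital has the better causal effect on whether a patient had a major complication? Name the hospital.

Hospital B

Case severity satisfies the back-door criterion: it is not a descendant of the hospital, and it blocks the spurious path from hospital to outcome. Adjusting for it (i.e., using the within-case severity rates) gives the causal effect.
Within each level — mild: 2.0% vs 11.1%; moderate: 20.0% vs 25.0%; severe: 38.4% vs 57.1% — Hospital B is lower every time.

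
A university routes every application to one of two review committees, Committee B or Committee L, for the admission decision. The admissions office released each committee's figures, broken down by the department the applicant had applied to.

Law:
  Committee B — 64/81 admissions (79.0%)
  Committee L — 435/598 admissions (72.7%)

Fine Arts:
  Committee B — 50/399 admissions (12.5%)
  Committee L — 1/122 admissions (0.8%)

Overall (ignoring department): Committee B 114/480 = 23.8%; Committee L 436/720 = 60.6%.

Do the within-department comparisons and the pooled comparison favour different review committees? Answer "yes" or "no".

yes

Within each department level (Law 79.0% vs 72.7%; Fine Arts 12.5% vs 0.8%), Committee B has the higher rate every time. Pooled: 23.8% vs 60.6% — Committee L has the higher rate overall. The two comparisons disagree.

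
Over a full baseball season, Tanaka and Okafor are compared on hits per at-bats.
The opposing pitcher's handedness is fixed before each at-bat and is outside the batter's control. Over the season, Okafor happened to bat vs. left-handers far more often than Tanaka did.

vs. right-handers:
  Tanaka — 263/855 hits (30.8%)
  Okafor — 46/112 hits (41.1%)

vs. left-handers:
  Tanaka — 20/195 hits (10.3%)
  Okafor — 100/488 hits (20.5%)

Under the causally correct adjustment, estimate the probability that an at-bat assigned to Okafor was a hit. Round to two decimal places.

Within every pitcher handedness level Okafor has the higher rate, yet pooled Tanaka does — Simpson's reversal.
Here pitcher handedness is a common cause — it drives both which player a case falls under and the outcome. The crude comparison mixes populations; the stratum-specific rates are the causally relevant ones.
Standardising Okafor to the population pitcher handedness mix: 0.586·46/112 + 0.414·100/488 = 0.326.

0.33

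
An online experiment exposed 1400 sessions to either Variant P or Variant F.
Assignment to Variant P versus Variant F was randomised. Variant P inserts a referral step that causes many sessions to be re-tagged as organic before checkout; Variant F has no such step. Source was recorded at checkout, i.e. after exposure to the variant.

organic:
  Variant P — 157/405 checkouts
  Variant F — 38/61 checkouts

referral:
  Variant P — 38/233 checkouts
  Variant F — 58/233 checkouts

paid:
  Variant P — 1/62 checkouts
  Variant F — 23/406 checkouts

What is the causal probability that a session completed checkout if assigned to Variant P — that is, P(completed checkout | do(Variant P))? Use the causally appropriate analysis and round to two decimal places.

0.28

Stratifying would compare variants among sessions the variants themselves sorted into traffic source groups — a form of selection on an intermediate. The unconditioned pooled rates give the total causal effect.
So P(outcome | do(Variant P)) is just the pooled rate for Variant P: 196/700 = 0.280.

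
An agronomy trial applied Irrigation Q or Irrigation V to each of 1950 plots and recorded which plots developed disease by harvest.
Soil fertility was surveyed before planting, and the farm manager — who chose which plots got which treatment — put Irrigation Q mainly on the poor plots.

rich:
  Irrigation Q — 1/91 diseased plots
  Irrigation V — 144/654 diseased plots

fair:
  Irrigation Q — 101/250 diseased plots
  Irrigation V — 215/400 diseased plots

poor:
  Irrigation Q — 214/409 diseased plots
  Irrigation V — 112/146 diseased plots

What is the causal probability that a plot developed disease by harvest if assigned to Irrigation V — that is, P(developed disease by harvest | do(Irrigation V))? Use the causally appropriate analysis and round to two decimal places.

0.48

Irrigation Q is lower inside every soil fertility stratum but Irrigation V is lower in aggregate. Whether to stratify depends on how soil fertility relates to the irrigation.
Soil fertility differs across irrigations for reasons unrelated to any effect of the irrigation itself, and it separately predicts the outcome — a classic confounder. We must compare within soil fertility levels.
Standardising Irrigation V to the population soil fertility mix: 0.382·144/654 + 0.333·215/400 + 0.285·112/146 = 0.482.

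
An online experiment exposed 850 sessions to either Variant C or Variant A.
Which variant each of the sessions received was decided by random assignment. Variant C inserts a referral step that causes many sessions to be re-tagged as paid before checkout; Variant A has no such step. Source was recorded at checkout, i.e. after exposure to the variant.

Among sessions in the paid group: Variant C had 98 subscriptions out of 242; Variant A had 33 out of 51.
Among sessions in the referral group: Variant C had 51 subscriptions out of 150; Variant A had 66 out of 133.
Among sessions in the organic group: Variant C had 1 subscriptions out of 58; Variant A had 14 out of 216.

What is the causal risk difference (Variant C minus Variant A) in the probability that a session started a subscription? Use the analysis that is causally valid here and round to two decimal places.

+0.05

The distribution of traffic source is itself part of what the variant does — it is an intermediate outcome. Holding it fixed would remove that part of the effect; the total effect is the pooled difference.
The causal difference is the pooled difference: 0.333 − 0.282 = +0.051.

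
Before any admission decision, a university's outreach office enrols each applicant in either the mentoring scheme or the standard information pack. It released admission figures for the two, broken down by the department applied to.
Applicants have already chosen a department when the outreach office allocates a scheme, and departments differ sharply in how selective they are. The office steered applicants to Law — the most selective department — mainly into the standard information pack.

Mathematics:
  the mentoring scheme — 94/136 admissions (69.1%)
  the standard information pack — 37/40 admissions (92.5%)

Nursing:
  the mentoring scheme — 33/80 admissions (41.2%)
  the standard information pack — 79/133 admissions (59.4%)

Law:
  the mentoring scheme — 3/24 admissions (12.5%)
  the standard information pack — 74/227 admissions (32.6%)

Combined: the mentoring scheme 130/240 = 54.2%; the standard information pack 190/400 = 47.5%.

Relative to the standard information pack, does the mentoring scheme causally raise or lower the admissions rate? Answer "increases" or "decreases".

decreases

Since department is a pre-existing factor (not a product of the outreach scheme) and it affects the outcome on its own, it is a confounder. The stratified rates, not the pooled rate, identify the causal effect.
Within each level — Mathematics: 69.1% vs 92.5%; Nursing: 41.2% vs 59.4%; Law: 12.5% vs 32.6% — the standard information pack is higher every time.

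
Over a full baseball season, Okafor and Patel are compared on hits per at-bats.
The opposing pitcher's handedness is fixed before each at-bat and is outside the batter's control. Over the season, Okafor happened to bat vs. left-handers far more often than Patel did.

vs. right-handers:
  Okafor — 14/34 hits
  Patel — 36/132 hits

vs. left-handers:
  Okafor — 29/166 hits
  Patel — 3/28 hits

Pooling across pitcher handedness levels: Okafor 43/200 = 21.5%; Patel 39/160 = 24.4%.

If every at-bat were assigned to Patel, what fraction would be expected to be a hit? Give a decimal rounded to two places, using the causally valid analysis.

0.18

The imbalance in pitcher handedness arose from how at-bats were allocated, not from anything the player did; and pitcher handedness independently affects the outcome. The pooled gap is confounded — condition on pitcher handedness.
Standardising Patel to the population pitcher handedness mix: 0.461·36/132 + 0.539·3/28 = 0.183.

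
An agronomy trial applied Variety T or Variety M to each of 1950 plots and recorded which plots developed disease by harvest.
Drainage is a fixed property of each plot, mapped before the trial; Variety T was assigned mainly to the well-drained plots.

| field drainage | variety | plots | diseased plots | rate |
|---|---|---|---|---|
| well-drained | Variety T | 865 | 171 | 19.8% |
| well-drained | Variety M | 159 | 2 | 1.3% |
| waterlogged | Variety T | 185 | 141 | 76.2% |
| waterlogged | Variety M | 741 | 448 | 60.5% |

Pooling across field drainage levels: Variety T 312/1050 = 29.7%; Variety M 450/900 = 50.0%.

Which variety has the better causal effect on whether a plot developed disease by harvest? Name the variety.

Within every field drainage level Variety M has the lower rate, yet pooled Variety T does — Simpson's reversal.
Field drainage differs across varietys for reasons unrelated to any effect of the variety itself, and it separately predicts the outcome — a classic confounder. We must compare within field drainage levels.
Within each level — well-drained: 19.8% vs 1.3%; waterlogged: 76.2% vs 60.5% — Variety M is lower every time.

Variety M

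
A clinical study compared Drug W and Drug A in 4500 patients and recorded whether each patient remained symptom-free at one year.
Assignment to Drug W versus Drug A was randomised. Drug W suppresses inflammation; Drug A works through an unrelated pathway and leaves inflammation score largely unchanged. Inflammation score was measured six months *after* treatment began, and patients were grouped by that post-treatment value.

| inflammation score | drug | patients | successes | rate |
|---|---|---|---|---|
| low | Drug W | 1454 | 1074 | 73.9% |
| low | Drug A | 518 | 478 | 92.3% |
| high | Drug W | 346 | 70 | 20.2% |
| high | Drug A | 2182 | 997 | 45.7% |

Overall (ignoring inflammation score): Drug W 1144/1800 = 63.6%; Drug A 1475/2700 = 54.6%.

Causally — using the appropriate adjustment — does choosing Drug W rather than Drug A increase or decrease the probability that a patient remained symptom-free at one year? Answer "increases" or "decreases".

increases

The inflammation score-specific comparison favours Drug A throughout, but the pooled figures favour Drug W. The question is whether to condition on inflammation score.
Because the drug influences inflammation score, inflammation score is a post-treatment mediator, not a confounder. Stratifying on it would bias the estimate; the causal effect is the crude pooled difference.
Pooled: Drug W 63.6% vs Drug A 54.6%; Drug W is higher overall.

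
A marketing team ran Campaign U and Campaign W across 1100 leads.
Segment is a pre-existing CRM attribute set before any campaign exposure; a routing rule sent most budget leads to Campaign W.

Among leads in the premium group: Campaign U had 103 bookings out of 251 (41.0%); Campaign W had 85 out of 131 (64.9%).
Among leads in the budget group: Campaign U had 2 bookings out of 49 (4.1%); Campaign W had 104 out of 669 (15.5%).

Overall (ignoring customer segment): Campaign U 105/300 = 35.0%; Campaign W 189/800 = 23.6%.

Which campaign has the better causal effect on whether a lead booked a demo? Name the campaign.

Campaign W

Customer segment satisfies the back-door criterion: it is not a descendant of the campaign, and it blocks the spurious path from campaign to outcome. Adjusting for it (i.e., using the within-customer segment rates) gives the causal effect.
Within each level — premium: 41.0% vs 64.9%; budget: 4.1% vs 15.5% — Campaign W is higher every time.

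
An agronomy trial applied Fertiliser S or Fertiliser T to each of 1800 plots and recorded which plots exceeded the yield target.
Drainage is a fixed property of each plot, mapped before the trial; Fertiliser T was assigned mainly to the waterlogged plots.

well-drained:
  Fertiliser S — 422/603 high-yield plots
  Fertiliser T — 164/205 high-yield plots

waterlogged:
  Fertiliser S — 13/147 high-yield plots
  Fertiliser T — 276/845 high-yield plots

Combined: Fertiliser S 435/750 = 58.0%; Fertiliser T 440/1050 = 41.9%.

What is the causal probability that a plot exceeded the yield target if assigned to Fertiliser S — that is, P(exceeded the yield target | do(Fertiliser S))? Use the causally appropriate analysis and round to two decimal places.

0.36

The imbalance in field drainage arose from how plots were allocated, not from anything the fertiliser did; and field drainage independently affects the outcome. The pooled gap is confounded — condition on field drainage.
Standardising Fertiliser S to the population field drainage mix: 0.449·422/603 + 0.551·13/147 = 0.363.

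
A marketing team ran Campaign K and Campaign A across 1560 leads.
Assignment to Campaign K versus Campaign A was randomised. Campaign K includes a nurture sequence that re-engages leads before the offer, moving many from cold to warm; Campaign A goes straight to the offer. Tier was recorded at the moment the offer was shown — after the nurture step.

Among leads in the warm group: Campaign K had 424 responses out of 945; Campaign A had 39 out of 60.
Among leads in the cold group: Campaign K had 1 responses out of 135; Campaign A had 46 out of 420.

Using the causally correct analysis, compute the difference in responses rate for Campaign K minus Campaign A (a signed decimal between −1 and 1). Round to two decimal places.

Campaign A is higher inside every engagement tier stratum but Campaign K is higher in aggregate. Whether to stratify depends on how engagement tier relates to the campaign.
The distribution of engagement tier is itself part of what the campaign does — it is an intermediate outcome. Holding it fixed would remove that part of the effect; the total effect is the pooled difference.
The causal difference is the pooled difference: 0.394 − 0.177 = +0.216.

+0.22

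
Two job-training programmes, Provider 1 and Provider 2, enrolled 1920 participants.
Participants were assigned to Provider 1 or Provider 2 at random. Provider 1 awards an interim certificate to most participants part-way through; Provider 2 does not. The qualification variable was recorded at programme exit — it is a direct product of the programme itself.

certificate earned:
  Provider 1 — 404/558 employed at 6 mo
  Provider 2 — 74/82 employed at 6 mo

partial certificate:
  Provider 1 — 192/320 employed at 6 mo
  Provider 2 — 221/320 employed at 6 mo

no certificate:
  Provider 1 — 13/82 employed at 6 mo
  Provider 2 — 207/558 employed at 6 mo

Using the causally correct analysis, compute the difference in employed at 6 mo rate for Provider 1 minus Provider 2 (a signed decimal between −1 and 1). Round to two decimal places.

+0.11

Qualification attained during the programme is recorded after the programme and is itself shifted by it — it sits on the causal path from programme to outcome. Conditioning on a mediator would strip out part of the effect we want; the pooled comparison gives the total causal effect.
The causal difference is the pooled difference: 0.634 − 0.523 = +0.111.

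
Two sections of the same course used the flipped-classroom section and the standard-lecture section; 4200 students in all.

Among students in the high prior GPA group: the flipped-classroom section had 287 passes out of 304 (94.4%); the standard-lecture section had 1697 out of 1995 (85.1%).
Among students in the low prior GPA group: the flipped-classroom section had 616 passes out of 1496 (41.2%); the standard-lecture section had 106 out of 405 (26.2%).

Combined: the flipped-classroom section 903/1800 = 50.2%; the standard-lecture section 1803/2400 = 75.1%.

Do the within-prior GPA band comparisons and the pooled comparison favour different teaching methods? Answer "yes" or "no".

yes

Within each prior GPA band level (high prior GPA 94.4% vs 85.1%; low prior GPA 41.2% vs 26.2%), the flipped-classroom section has the higher rate every time. Pooled: 50.2% vs 75.1% — the standard-lecture section has the higher rate overall. The two comparisons disagree.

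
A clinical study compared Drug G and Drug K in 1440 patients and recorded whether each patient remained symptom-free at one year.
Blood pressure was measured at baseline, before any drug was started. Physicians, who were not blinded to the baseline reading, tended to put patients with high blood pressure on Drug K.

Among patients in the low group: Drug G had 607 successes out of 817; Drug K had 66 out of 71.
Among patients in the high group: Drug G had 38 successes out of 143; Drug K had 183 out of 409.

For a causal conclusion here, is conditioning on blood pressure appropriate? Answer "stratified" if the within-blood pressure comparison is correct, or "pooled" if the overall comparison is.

The imbalance in blood pressure arose from how patients were allocated, not from anything the drug did; and blood pressure independently affects the outcome. The pooled gap is confounded — condition on blood pressure.
Within each level — low: 74.3% vs 93.0%; high: 26.6% vs 44.7% — Drug K is higher every time.

stratified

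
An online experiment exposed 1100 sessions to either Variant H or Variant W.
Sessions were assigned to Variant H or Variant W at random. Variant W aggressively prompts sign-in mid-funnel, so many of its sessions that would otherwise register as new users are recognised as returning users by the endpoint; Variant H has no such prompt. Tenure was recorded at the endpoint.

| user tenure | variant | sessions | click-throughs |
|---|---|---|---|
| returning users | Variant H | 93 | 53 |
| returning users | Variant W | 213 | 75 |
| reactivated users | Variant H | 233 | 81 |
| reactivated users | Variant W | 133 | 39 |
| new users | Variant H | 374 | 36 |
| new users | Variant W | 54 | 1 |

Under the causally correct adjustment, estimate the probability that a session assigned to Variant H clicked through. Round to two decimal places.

0.24

Because the variant influences user tenure, user tenure is a post-treatment mediator, not a confounder. Stratifying on it would bias the estimate; the causal effect is the crude pooled difference.
So P(outcome | do(Variant H)) is just the pooled rate for Variant H: 170/700 = 0.243.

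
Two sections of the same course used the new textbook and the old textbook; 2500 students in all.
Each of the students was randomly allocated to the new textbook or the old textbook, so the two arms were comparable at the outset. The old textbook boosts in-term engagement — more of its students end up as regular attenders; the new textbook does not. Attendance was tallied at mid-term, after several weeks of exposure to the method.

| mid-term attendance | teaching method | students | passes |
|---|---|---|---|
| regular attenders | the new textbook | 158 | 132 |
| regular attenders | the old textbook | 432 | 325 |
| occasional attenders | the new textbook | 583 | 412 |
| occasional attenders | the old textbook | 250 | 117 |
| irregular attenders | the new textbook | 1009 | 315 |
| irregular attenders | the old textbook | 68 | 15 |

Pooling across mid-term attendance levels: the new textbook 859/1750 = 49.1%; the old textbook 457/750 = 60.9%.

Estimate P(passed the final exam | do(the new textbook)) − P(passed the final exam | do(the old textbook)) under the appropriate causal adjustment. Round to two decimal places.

Within every mid-term attendance level the new textbook has the higher rate, yet pooled the old textbook does — Simpson's reversal.
Mid-term attendance lies on the pathway teaching method → mid-term attendance → outcome, so adjusting for it blocks the indirect effect. For the total causal effect of teaching method, use the unadjusted pooled rates.
The causal difference is the pooled difference: 0.491 − 0.609 = -0.118.

-0.12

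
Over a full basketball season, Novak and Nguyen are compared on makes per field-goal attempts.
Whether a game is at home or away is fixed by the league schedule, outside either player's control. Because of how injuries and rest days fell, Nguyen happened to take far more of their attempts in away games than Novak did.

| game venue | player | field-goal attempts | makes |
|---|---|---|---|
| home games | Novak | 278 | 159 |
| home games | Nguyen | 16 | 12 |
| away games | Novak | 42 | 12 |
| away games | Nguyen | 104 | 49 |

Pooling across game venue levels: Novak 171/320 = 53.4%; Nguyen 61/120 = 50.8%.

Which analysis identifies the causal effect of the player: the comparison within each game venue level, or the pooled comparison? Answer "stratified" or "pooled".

stratified

Nguyen is higher inside every game venue stratum but Novak is higher in aggregate. Whether to stratify depends on how game venue relates to the player.
The imbalance in game venue arose from how field-goal attempts were allocated, not from anything the player did; and game venue independently affects the outcome. The pooled gap is confounded — condition on game venue.
Within each level — home games: 57.2% vs 75.0%; away games: 28.6% vs 47.1% — Nguyen is higher every time.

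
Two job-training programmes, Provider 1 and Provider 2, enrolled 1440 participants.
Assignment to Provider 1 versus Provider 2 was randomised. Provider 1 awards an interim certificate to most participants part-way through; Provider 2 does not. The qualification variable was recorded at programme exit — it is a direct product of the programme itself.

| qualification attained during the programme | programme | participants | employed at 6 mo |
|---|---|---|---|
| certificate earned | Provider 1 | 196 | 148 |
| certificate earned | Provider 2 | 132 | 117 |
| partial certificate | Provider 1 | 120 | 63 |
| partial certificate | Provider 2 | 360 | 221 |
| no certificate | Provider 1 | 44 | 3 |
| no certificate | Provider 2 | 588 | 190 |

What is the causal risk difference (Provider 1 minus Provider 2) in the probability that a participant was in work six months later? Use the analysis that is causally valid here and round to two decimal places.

Within every qualification attained during the programme level Provider 2 has the higher rate, yet pooled Provider 1 does — Simpson's reversal.
Stratifying would compare programmes among participants the programmes themselves sorted into qualification attained during the programme groups — a form of selection on an intermediate. The unconditioned pooled rates give the total causal effect.
The causal difference is the pooled difference: 0.594 − 0.489 = +0.106.

+0.11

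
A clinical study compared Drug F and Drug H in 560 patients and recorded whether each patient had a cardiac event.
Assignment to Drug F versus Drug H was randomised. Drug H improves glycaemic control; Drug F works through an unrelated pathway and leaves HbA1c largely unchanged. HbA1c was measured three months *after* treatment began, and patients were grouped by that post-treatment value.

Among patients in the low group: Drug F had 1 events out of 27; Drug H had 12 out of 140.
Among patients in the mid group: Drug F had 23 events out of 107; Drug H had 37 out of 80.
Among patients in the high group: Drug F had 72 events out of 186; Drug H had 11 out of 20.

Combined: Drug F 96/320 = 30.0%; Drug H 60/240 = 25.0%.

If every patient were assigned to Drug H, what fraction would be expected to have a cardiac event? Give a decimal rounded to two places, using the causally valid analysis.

0.25

The HbA1c-specific comparison favours Drug F throughout, but the pooled figures favour Drug H. The question is whether to condition on HbA1c.
Stratifying would compare drugs among patients the drugs themselves sorted into HbA1c groups — a form of selection on an intermediate. The unconditioned pooled rates give the total causal effect.
So P(outcome | do(Drug H)) is just the pooled rate for Drug H: 60/240 = 0.250.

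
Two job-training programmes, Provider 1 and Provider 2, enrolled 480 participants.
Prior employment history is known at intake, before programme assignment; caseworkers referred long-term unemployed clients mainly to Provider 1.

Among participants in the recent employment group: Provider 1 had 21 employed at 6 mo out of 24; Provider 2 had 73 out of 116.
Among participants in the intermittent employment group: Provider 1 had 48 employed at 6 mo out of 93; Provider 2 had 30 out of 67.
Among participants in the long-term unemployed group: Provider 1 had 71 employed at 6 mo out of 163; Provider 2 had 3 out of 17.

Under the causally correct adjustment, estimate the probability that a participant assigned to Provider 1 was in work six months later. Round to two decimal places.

The stratified and pooled comparisons disagree (Provider 1 wins within each prior employment history; Provider 2 wins overall), so the answer turns on the causal role of prior employment history.
Prior employment history satisfies the back-door criterion: it is not a descendant of the programme, and it blocks the spurious path from programme to outcome. Adjusting for it (i.e., using the within-prior employment history rates) gives the causal effect.
Standardising Provider 1 to the population prior employment history mix: 0.292·21/24 + 0.333·48/93 + 0.375·71/163 = 0.591.

0.59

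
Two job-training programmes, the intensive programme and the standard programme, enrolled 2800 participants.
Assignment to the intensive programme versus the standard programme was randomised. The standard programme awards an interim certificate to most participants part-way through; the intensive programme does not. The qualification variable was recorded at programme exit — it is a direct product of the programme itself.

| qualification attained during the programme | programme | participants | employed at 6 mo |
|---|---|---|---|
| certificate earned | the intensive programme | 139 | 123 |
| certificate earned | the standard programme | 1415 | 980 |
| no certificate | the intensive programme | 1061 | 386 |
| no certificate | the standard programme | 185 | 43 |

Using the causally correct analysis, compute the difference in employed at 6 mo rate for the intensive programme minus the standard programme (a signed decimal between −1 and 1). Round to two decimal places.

-0.22

The stratified and pooled comparisons disagree (the intensive programme wins within each qualification attained during the programme; the standard programme wins overall), so the answer turns on the causal role of qualification attained during the programme.
Stratifying would compare programmes among participants the programmes themselves sorted into qualification attained during the programme groups — a form of selection on an intermediate. The unconditioned pooled rates give the total causal effect.
The causal difference is the pooled difference: 0.424 − 0.639 = -0.215.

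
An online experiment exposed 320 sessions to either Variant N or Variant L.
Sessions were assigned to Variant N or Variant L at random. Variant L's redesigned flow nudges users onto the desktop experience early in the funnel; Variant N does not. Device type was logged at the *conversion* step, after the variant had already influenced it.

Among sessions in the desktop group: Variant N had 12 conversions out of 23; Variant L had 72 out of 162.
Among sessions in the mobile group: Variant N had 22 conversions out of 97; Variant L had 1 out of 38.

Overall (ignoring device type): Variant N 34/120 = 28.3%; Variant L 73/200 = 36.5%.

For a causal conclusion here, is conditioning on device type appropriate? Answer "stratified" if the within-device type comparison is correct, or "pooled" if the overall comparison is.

Because the variant influences device type, device type is a post-treatment mediator, not a confounder. Stratifying on it would bias the estimate; the causal effect is the crude pooled difference.
Pooled: Variant N 28.3% vs Variant L 36.5%; Variant L is higher overall.

pooled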